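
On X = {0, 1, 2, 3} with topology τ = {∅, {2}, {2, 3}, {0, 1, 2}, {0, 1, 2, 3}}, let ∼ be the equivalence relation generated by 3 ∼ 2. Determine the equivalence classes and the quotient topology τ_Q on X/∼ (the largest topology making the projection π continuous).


X/∼ = {[0], [1], [2=3]}; |τ_Q| = 3.

Equivalence classes: [0], [1], [2=3].
Quotient map π: X → X/∼ sends 0 ↦ [0], 1 ↦ [1], 2 ↦ [2=3], 3 ↦ [2=3].
For each subset V ⊆ X/∼, compute π^{-1}(V) ⊆ X and check whether π^{-1}(V) ∈ τ. V is open in τ_Q iff π^{-1}(V) ∈ τ.
  V = {}: π^{-1}(V) = ∅ ∈ τ ✓.
  V = {[0]}: π^{-1}(V) = {0} ∉ τ ✗.
  V = {[1]}: π^{-1}(V) = {1} ∉ τ ✗.
  V = {[0], [1]}: π^{-1}(V) = {0, 1} ∉ τ ✗.
  V = {[2=3]}: π^{-1}(V) = {2, 3} ∈ τ ✓.
  V = {[0], [2=3]}: π^{-1}(V) = {0, 2, 3} ∉ τ ✗.
  V = {[1], [2=3]}: π^{-1}(V) = {1, 2, 3} ∉ τ ✗.
  V = {[0], [1], [2=3]}: π^{-1}(V) = {0, 1, 2, 3} ∈ τ ✓.
Open sets in the quotient: τ_Q = {{}, {[2=3]}, {[0], [1], [2=3]}} (3 elements).


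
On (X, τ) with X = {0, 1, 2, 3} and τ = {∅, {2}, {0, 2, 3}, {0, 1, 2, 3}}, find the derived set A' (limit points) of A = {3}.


A' = {0, 1}

For each x ∈ X, list the open sets U ∈ τ with x ∈ U, then check whether U ∩ (A ∖ {x}) ≠ ∅ for every such U.
  x = 0: opens ∋ x are {0, 2, 3}, {0, 1, 2, 3}; each meets A ∖ {0}, so x IS a limit point.
  x = 1: opens ∋ x are {0, 1, 2, 3}; each meets A ∖ {1}, so x IS a limit point.
  x = 2: open {2} ∋ x has {2} ∩ (A ∖ {2}) = ∅, so x is NOT a limit point.
  x = 3: open {0, 2, 3} ∋ x has {0, 2, 3} ∩ (A ∖ {3}) = ∅, so x is NOT a limit point.
Collecting: A' = {0, 1}.


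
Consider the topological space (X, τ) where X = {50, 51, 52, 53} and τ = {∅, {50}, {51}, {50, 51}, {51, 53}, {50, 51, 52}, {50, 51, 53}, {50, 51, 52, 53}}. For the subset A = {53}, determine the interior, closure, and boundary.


int(A) = ∅, cl(A) = {53}, ∂A = {53}.

Closed sets in (X, τ) are complements of opens:
  closed(X, τ) = {∅, {52}, {53}, {50, 52}, {52, 53}, {50, 52, 53}, {51, 52, 53}, {50, 51, 52, 53}}.
int(A) = ⋃ {U ∈ τ : U ⊆ A}. Opens contained in A: ∅.
Taking the union of these: int(A) = ∅.
cl(A) = ⋂ {C closed : A ⊆ C}. Closed sets containing A: {53}, {52, 53}, {50, 52, 53}, {51, 52, 53}, {50, 51, 52, 53}.
Intersecting these: cl(A) = {53}.
∂A = cl(A) ∖ int(A) = {53} ∖ ∅ = {53}.


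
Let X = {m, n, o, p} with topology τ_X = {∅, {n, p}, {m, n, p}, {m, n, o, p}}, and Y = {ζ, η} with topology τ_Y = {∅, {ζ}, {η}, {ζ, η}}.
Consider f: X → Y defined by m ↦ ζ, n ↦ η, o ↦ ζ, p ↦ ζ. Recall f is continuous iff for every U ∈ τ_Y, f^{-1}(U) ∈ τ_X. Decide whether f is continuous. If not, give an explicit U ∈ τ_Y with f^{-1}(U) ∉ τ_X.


f is NOT continuous.

Compute f^{-1}(U) for each U ∈ τ_Y:
  U = ∅: f^{-1}(U) = ∅ ∈ τ_X ✓.
  U = {ζ}: f^{-1}(U) = {m, o, p} ∉ τ_X ✗.
  U = {η}: f^{-1}(U) = {n} ∉ τ_X ✗.
  U = {ζ, η}: f^{-1}(U) = {m, n, o, p} ∈ τ_X ✓.
Found U = {ζ} with f^{-1}(U) = {m, o, p} not in τ_X. Therefore f is NOT continuous.


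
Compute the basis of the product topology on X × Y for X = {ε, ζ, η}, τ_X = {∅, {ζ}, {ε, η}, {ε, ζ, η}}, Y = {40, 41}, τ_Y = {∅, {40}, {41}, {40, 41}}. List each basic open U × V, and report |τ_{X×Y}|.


Basis B = {∅ × ∅, {ζ} × {40}, {ζ} × {41}, {ε, η} × {40}, {ε, η} × {41}, {ζ} × {40, 41}, {ε, ζ, η} × {40}, {ε, ζ, η} × {41}, {ε, η} × {40, 41}, {ε, ζ, η} × {40, 41}}; |τ_{X×Y}| = 16.

Enumerate products U × V with U ∈ τ_X, V ∈ τ_Y (deduplicated):
  ∅ × ∅ = {} (∅)
  {ζ} × {40} = {(ζ,40)}
  {ζ} × {41} = {(ζ,41)}
  {ε, η} × {40} = {(ε,40), (η,40)}
  {ε, η} × {41} = {(ε,41), (η,41)}
  {ζ} × {40, 41} = {(ζ,40), (ζ,41)}
  {ε, ζ, η} × {40} = {(ε,40), (ζ,40), (η,40)}
  {ε, ζ, η} × {41} = {(ε,41), (ζ,41), (η,41)}
  {ε, η} × {40, 41} = {(ε,40), (ε,41), (η,40), (η,41)}
  {ε, ζ, η} × {40, 41} = {(ε,40), (ε,41), (ζ,40), (ζ,41), (η,40), (η,41)}
These 10 distinct sets form the basis B.
Close under arbitrary unions to get τ_{X×Y}; counting gives |τ_{X×Y}| = 16.


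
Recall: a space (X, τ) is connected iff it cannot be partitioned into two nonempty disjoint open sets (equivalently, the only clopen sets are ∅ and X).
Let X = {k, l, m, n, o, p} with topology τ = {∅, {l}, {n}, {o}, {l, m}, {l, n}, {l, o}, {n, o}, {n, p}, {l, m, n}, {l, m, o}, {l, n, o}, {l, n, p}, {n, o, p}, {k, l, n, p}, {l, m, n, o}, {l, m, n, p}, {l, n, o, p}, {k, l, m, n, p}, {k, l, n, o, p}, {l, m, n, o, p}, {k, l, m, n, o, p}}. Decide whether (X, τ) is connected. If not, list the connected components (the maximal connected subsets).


(X, τ) is disconnected; components = [{o}, {k, l, m, n, p}].

Find clopen sets (U ∈ τ with X ∖ U ∈ τ):
  U = ∅, X ∖ U = {k, l, m, n, o, p} — both open, so U is clopen.
  U = {o}, X ∖ U = {k, l, m, n, p} — both open, so U is clopen.
  U = {k, l, m, n, p}, X ∖ U = {o} — both open, so U is clopen.
  U = {k, l, m, n, o, p}, X ∖ U = ∅ — both open, so U is clopen.
Nontrivial clopen(s) exist: e.g. {k, l, m, n, p}. So (X, τ) is disconnected.
Compute connected components by grouping points that agree on all clopens:
  component: {o}
  component: {k, l, m, n, p}


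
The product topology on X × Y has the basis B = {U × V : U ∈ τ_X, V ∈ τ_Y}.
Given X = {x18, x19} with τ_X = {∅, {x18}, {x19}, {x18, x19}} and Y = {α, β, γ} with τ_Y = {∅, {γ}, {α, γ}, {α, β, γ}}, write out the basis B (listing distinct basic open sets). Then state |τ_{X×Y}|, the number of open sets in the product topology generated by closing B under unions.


Basis B = {∅ × ∅, {x18} × {γ}, {x19} × {γ}, {x18} × {α, γ}, {x18, x19} × {γ}, {x19} × {α, γ}, {x18} × {α, β, γ}, {x19} × {α, β, γ}, {x18, x19} × {α, γ}, {x18, x19} × {α, β, γ}}; |τ_{X×Y}| = 16.

Enumerate products U × V with U ∈ τ_X, V ∈ τ_Y (deduplicated):
  ∅ × ∅ = {} (∅)
  {x18} × {γ} = {(x18,γ)}
  {x19} × {γ} = {(x19,γ)}
  {x18} × {α, γ} = {(x18,α), (x18,γ)}
  {x18, x19} × {γ} = {(x18,γ), (x19,γ)}
  {x19} × {α, γ} = {(x19,α), (x19,γ)}
  {x18} × {α, β, γ} = {(x18,α), (x18,β), (x18,γ)}
  {x19} × {α, β, γ} = {(x19,α), (x19,β), (x19,γ)}
  {x18, x19} × {α, γ} = {(x18,α), (x18,γ), (x19,α), (x19,γ)}
  {x18, x19} × {α, β, γ} = {(x18,α), (x18,β), (x18,γ), (x19,α), (x19,β), (x19,γ)}
These 10 distinct sets form the basis B.
Close under arbitrary unions to get τ_{X×Y}; counting gives |τ_{X×Y}| = 16.


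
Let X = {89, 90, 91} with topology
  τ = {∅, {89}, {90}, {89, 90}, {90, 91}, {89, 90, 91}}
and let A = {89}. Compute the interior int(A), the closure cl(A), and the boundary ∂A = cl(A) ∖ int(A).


int(A) = {89}, cl(A) = {89}, ∂A = ∅.

Closed sets in (X, τ) are complements of opens:
  closed(X, τ) = {∅, {89}, {91}, {89, 91}, {90, 91}, {89, 90, 91}}.
int(A) = ⋃ {U ∈ τ : U ⊆ A}. Opens contained in A: ∅, {89}.
Taking the union of these: int(A) = {89}.
cl(A) = ⋂ {C closed : A ⊆ C}. Closed sets containing A: {89}, {89, 91}, {89, 90, 91}.
Intersecting these: cl(A) = {89}.
∂A = cl(A) ∖ int(A) = {89} ∖ {89} = ∅.


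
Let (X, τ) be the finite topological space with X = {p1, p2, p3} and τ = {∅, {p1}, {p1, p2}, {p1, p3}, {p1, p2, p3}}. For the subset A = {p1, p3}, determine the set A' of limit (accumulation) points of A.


A' = {p2, p3}

For each x ∈ X, list the open sets U ∈ τ with x ∈ U, then check whether U ∩ (A ∖ {x}) ≠ ∅ for every such U.
  x = p1: open {p1} ∋ x has {p1} ∩ (A ∖ {p1}) = ∅, so x is NOT a limit point.
  x = p2: opens ∋ x are {p1, p2}, {p1, p2, p3}; each meets A ∖ {p2}, so x IS a limit point.
  x = p3: opens ∋ x are {p1, p3}, {p1, p2, p3}; each meets A ∖ {p3}, so x IS a limit point.
Collecting: A' = {p2, p3}.


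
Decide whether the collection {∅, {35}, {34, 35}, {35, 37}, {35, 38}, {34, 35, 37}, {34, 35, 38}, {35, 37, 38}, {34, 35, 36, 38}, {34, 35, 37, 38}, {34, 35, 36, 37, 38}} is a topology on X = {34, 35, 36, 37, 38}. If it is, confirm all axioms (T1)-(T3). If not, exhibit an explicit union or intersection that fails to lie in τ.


τ IS a topology on X.

Axiom (T1): ∅ ∈ τ? Yes; X ∈ τ? Yes.
Axiom (T2/T3): check pairwise unions and intersections of members of τ.
All pairwise intersections and unions checked — each lies in τ. Therefore τ satisfies (T1), (T2), (T3): it IS a topology on X.


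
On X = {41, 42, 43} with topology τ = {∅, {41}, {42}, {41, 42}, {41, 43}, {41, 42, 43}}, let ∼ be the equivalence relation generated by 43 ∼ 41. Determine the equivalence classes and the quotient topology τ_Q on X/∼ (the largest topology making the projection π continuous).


X/∼ = {[41=43], [42]}; |τ_Q| = 4.

Equivalence classes: [41=43], [42].
Quotient map π: X → X/∼ sends 41 ↦ [41=43], 42 ↦ [42], 43 ↦ [41=43].
For each subset V ⊆ X/∼, compute π^{-1}(V) ⊆ X and check whether π^{-1}(V) ∈ τ. V is open in τ_Q iff π^{-1}(V) ∈ τ.
  V = {}: π^{-1}(V) = ∅ ∈ τ ✓.
  V = {[41=43]}: π^{-1}(V) = {41, 43} ∈ τ ✓.
  V = {[42]}: π^{-1}(V) = {42} ∈ τ ✓.
  V = {[41=43], [42]}: π^{-1}(V) = {41, 42, 43} ∈ τ ✓.
Open sets in the quotient: τ_Q = {{}, {[41=43]}, {[42]}, {[41=43], [42]}} (4 elements).


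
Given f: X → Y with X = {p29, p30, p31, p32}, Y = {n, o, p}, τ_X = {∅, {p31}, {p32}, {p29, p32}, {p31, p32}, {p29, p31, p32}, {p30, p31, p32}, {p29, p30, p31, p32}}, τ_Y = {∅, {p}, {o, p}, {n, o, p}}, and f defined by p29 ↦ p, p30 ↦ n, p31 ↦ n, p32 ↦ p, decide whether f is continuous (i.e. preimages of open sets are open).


f IS continuous.

Compute f^{-1}(U) for each U ∈ τ_Y:
  U = ∅: f^{-1}(U) = ∅ ∈ τ_X ✓.
  U = {p}: f^{-1}(U) = {p29, p32} ∈ τ_X ✓.
  U = {o, p}: f^{-1}(U) = {p29, p32} ∈ τ_X ✓.
  U = {n, o, p}: f^{-1}(U) = {p29, p30, p31, p32} ∈ τ_X ✓.
Every preimage lies in τ_X, so f IS continuous.


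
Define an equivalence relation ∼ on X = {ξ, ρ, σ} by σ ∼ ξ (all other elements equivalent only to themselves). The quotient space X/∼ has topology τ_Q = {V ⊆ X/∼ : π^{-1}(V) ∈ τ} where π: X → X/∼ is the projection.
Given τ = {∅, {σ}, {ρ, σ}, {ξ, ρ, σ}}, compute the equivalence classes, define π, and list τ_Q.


X/∼ = {[ξ=σ], [ρ]}; |τ_Q| = 2.

Equivalence classes: [ξ=σ], [ρ].
Quotient map π: X → X/∼ sends ξ ↦ [ξ=σ], ρ ↦ [ρ], σ ↦ [ξ=σ].
For each subset V ⊆ X/∼, compute π^{-1}(V) ⊆ X and check whether π^{-1}(V) ∈ τ. V is open in τ_Q iff π^{-1}(V) ∈ τ.
  V = {}: π^{-1}(V) = ∅ ∈ τ ✓.
  V = {[ξ=σ]}: π^{-1}(V) = {ξ, σ} ∉ τ ✗.
  V = {[ρ]}: π^{-1}(V) = {ρ} ∉ τ ✗.
  V = {[ξ=σ], [ρ]}: π^{-1}(V) = {ξ, ρ, σ} ∈ τ ✓.
Open sets in the quotient: τ_Q = {{}, {[ξ=σ], [ρ]}} (2 elements).


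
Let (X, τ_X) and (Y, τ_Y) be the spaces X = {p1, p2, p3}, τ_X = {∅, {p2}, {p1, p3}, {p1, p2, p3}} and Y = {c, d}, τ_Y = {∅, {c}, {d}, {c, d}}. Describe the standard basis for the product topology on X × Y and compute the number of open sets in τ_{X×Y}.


Basis B = {∅ × ∅, {p2} × {c}, {p2} × {d}, {p1, p3} × {c}, {p1, p3} × {d}, {p2} × {c, d}, {p1, p2, p3} × {c}, {p1, p2, p3} × {d}, {p1, p3} × {c, d}, {p1, p2, p3} × {c, d}}; |τ_{X×Y}| = 16.

Enumerate products U × V with U ∈ τ_X, V ∈ τ_Y (deduplicated):
  ∅ × ∅ = {} (∅)
  {p2} × {c} = {(p2,c)}
  {p2} × {d} = {(p2,d)}
  {p1, p3} × {c} = {(p1,c), (p3,c)}
  {p1, p3} × {d} = {(p1,d), (p3,d)}
  {p2} × {c, d} = {(p2,c), (p2,d)}
  {p1, p2, p3} × {c} = {(p1,c), (p2,c), (p3,c)}
  {p1, p2, p3} × {d} = {(p1,d), (p2,d), (p3,d)}
  {p1, p3} × {c, d} = {(p1,c), (p1,d), (p3,c), (p3,d)}
  {p1, p2, p3} × {c, d} = {(p1,c), (p1,d), (p2,c), (p2,d), (p3,c), (p3,d)}
These 10 distinct sets form the basis B.
Close under arbitrary unions to get τ_{X×Y}; counting gives |τ_{X×Y}| = 16.


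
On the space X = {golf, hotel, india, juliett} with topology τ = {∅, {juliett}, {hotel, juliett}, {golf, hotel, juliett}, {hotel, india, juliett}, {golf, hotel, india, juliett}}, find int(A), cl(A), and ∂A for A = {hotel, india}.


int(A) = ∅, cl(A) = {golf, hotel, india}, ∂A = {golf, hotel, india}.

Closed sets in (X, τ) are complements of opens:
  closed(X, τ) = {∅, {golf}, {india}, {golf, india}, {golf, hotel, india}, {golf, hotel, india, juliett}}.
int(A) = ⋃ {U ∈ τ : U ⊆ A}. Opens contained in A: ∅.
Taking the union of these: int(A) = ∅.
cl(A) = ⋂ {C closed : A ⊆ C}. Closed sets containing A: {golf, hotel, india}, {golf, hotel, india, juliett}.
Intersecting these: cl(A) = {golf, hotel, india}.
∂A = cl(A) ∖ int(A) = {golf, hotel, india} ∖ ∅ = {golf, hotel, india}.


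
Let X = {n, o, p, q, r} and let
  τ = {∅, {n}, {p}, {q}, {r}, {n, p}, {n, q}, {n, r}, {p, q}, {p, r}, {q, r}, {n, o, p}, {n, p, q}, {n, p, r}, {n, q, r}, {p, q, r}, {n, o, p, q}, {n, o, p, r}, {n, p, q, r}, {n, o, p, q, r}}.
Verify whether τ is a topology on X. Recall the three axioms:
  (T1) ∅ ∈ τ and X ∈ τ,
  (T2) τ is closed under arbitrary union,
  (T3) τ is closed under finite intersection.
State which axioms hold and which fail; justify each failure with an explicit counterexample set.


τ IS a topology on X.

Axiom (T1): ∅ ∈ τ? Yes; X ∈ τ? Yes.
Axiom (T2/T3): check pairwise unions and intersections of members of τ.
All pairwise intersections and unions checked — each lies in τ. Therefore τ satisfies (T1), (T2), (T3): it IS a topology on X.


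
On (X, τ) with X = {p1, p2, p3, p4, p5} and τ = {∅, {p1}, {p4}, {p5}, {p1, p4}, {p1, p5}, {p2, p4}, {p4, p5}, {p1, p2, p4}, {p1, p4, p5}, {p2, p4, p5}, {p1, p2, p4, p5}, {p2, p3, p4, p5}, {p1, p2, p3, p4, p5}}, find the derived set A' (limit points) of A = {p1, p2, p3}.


A' = {p3}

For each x ∈ X, list the open sets U ∈ τ with x ∈ U, then check whether U ∩ (A ∖ {x}) ≠ ∅ for every such U.
  x = p1: open {p1} ∋ x has {p1} ∩ (A ∖ {p1}) = ∅, so x is NOT a limit point.
  x = p2: open {p2, p4} ∋ x has {p2, p4} ∩ (A ∖ {p2}) = ∅, so x is NOT a limit point.
  x = p3: opens ∋ x are {p2, p3, p4, p5}, {p1, p2, p3, p4, p5}; each meets A ∖ {p3}, so x IS a limit point.
  x = p4: open {p4} ∋ x has {p4} ∩ (A ∖ {p4}) = ∅, so x is NOT a limit point.
  x = p5: open {p5} ∋ x has {p5} ∩ (A ∖ {p5}) = ∅, so x is NOT a limit point.
Collecting: A' = {p3}.


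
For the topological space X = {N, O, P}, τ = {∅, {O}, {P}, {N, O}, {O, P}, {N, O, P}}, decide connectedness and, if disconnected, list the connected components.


(X, τ) is disconnected; components = [{P}, {N, O}].

Find clopen sets (U ∈ τ with X ∖ U ∈ τ):
  U = ∅, X ∖ U = {N, O, P} — both open, so U is clopen.
  U = {P}, X ∖ U = {N, O} — both open, so U is clopen.
  U = {N, O}, X ∖ U = {P} — both open, so U is clopen.
  U = {N, O, P}, X ∖ U = ∅ — both open, so U is clopen.
Nontrivial clopen(s) exist: e.g. {P}. So (X, τ) is disconnected.
Compute connected components by grouping points that agree on all clopens:
  component: {P}
  component: {N, O}


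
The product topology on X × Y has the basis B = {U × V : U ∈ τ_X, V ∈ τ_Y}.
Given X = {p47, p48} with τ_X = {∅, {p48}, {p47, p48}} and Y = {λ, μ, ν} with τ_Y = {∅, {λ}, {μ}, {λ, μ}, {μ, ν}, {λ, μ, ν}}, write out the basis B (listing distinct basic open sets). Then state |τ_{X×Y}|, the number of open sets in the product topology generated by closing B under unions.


Basis B = {∅ × ∅, {p48} × {λ}, {p48} × {μ}, {p47, p48} × {λ}, {p47, p48} × {μ}, {p48} × {λ, μ}, {p48} × {μ, ν}, {p48} × {λ, μ, ν}, {p47, p48} × {λ, μ}, {p47, p48} × {μ, ν}, {p47, p48} × {λ, μ, ν}}; |τ_{X×Y}| = 18.

Enumerate products U × V with U ∈ τ_X, V ∈ τ_Y (deduplicated):
  ∅ × ∅ = {} (∅)
  {p48} × {λ} = {(p48,λ)}
  {p48} × {μ} = {(p48,μ)}
  {p47, p48} × {λ} = {(p47,λ), (p48,λ)}
  {p47, p48} × {μ} = {(p47,μ), (p48,μ)}
  {p48} × {λ, μ} = {(p48,λ), (p48,μ)}
  {p48} × {μ, ν} = {(p48,μ), (p48,ν)}
  {p48} × {λ, μ, ν} = {(p48,λ), (p48,μ), (p48,ν)}
  {p47, p48} × {λ, μ} = {(p47,λ), (p47,μ), (p48,λ), (p48,μ)}
  {p47, p48} × {μ, ν} = {(p47,μ), (p47,ν), (p48,μ), (p48,ν)}
  {p47, p48} × {λ, μ, ν} = {(p47,λ), (p47,μ), (p47,ν), (p48,λ), (p48,μ), (p48,ν)}
These 11 distinct sets form the basis B.
Close under arbitrary unions to get τ_{X×Y}; counting gives |τ_{X×Y}| = 18.


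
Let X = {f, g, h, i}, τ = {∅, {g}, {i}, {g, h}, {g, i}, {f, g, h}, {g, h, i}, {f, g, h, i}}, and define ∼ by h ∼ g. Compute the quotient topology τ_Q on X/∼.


X/∼ = {[f], [g=h], [i]}; |τ_Q| = 6.

Equivalence classes: [f], [g=h], [i].
Quotient map π: X → X/∼ sends f ↦ [f], g ↦ [g=h], h ↦ [g=h], i ↦ [i].
For each subset V ⊆ X/∼, compute π^{-1}(V) ⊆ X and check whether π^{-1}(V) ∈ τ. V is open in τ_Q iff π^{-1}(V) ∈ τ.
  V = {}: π^{-1}(V) = ∅ ∈ τ ✓.
  V = {[f]}: π^{-1}(V) = {f} ∉ τ ✗.
  V = {[g=h]}: π^{-1}(V) = {g, h} ∈ τ ✓.
  V = {[f], [g=h]}: π^{-1}(V) = {f, g, h} ∈ τ ✓.
  V = {[i]}: π^{-1}(V) = {i} ∈ τ ✓.
  V = {[f], [i]}: π^{-1}(V) = {f, i} ∉ τ ✗.
  V = {[g=h], [i]}: π^{-1}(V) = {g, h, i} ∈ τ ✓.
  V = {[f], [g=h], [i]}: π^{-1}(V) = {f, g, h, i} ∈ τ ✓.
Open sets in the quotient: τ_Q = {{}, {[g=h]}, {[f], [g=h]}, {[i]}, {[g=h], [i]}, {[f], [g=h], [i]}} (6 elements).


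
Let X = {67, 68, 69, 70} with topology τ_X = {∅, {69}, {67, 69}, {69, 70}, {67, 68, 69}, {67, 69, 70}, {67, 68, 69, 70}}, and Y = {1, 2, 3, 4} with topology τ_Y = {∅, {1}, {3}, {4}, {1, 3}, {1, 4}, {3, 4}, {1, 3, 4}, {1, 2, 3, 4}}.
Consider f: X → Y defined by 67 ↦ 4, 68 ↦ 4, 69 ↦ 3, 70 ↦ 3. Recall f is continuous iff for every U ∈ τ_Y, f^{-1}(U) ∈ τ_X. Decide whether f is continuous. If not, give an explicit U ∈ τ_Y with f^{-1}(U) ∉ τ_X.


f is NOT continuous.

Compute f^{-1}(U) for each U ∈ τ_Y:
  U = ∅: f^{-1}(U) = ∅ ∈ τ_X ✓.
  U = {1}: f^{-1}(U) = ∅ ∈ τ_X ✓.
  U = {3}: f^{-1}(U) = {69, 70} ∈ τ_X ✓.
  U = {4}: f^{-1}(U) = {67, 68} ∉ τ_X ✗.
  U = {1, 3}: f^{-1}(U) = {69, 70} ∈ τ_X ✓.
  U = {1, 4}: f^{-1}(U) = {67, 68} ∉ τ_X ✗.
  U = {3, 4}: f^{-1}(U) = {67, 68, 69, 70} ∈ τ_X ✓.
  U = {1, 3, 4}: f^{-1}(U) = {67, 68, 69, 70} ∈ τ_X ✓.
  U = {1, 2, 3, 4}: f^{-1}(U) = {67, 68, 69, 70} ∈ τ_X ✓.
Found U = {4} with f^{-1}(U) = {67, 68} not in τ_X. Therefore f is NOT continuous.


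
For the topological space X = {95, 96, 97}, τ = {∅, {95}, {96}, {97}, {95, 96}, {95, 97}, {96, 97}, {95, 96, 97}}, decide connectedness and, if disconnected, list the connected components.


(X, τ) is disconnected; components = [{95}, {96}, {97}].

Find clopen sets (U ∈ τ with X ∖ U ∈ τ):
  U = ∅, X ∖ U = {95, 96, 97} — both open, so U is clopen.
  U = {95}, X ∖ U = {96, 97} — both open, so U is clopen.
  U = {96}, X ∖ U = {95, 97} — both open, so U is clopen.
  U = {97}, X ∖ U = {95, 96} — both open, so U is clopen.
  U = {95, 96}, X ∖ U = {97} — both open, so U is clopen.
  U = {95, 97}, X ∖ U = {96} — both open, so U is clopen.
  U = {96, 97}, X ∖ U = {95} — both open, so U is clopen.
  U = {95, 96, 97}, X ∖ U = ∅ — both open, so U is clopen.
Nontrivial clopen(s) exist: e.g. {95, 97}. So (X, τ) is disconnected.
Compute connected components by grouping points that agree on all clopens:
  component: {95}
  component: {96}
  component: {97}


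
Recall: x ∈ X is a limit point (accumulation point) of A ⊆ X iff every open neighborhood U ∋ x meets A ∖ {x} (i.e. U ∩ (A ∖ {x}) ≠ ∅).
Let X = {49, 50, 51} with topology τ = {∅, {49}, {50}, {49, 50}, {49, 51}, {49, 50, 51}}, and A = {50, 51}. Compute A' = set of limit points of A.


A' = ∅

For each x ∈ X, list the open sets U ∈ τ with x ∈ U, then check whether U ∩ (A ∖ {x}) ≠ ∅ for every such U.
  x = 49: open {49} ∋ x has {49} ∩ (A ∖ {49}) = ∅, so x is NOT a limit point.
  x = 50: open {50} ∋ x has {50} ∩ (A ∖ {50}) = ∅, so x is NOT a limit point.
  x = 51: open {49, 51} ∋ x has {49, 51} ∩ (A ∖ {51}) = ∅, so x is NOT a limit point.
Collecting: A' = ∅.


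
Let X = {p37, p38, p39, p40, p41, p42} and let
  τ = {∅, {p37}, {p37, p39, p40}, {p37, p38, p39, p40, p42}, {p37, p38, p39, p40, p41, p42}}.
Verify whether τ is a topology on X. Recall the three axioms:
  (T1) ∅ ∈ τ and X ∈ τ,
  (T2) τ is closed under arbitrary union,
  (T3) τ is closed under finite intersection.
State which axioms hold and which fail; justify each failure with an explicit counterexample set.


τ IS a topology on X.

Axiom (T1): ∅ ∈ τ? Yes; X ∈ τ? Yes.
Axiom (T2/T3): check pairwise unions and intersections of members of τ.
All pairwise intersections and unions checked — each lies in τ. Therefore τ satisfies (T1), (T2), (T3): it IS a topology on X.


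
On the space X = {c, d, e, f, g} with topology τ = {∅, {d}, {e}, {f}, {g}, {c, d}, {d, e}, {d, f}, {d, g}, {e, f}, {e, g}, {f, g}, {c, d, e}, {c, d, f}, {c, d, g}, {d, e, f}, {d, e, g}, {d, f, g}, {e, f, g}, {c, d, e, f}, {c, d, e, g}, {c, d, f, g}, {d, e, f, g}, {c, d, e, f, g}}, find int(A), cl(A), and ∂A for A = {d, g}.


int(A) = {d, g}, cl(A) = {c, d, g}, ∂A = {c}.

Closed sets in (X, τ) are complements of opens:
  closed(X, τ) = {∅, {c}, {e}, {f}, {g}, {c, d}, {c, e}, {c, f}, {c, g}, {e, f}, {e, g}, {f, g}, {c, d, e}, {c, d, f}, {c, d, g}, {c, e, f}, {c, e, g}, {c, f, g}, {e, f, g}, {c, d, e, f}, {c, d, e, g}, {c, d, f, g}, {c, e, f, g}, {c, d, e, f, g}}.
int(A) = ⋃ {U ∈ τ : U ⊆ A}. Opens contained in A: ∅, {d}, {g}, {d, g}.
Taking the union of these: int(A) = {d, g}.
cl(A) = ⋂ {C closed : A ⊆ C}. Closed sets containing A: {c, d, g}, {c, d, e, g}, {c, d, f, g}, {c, d, e, f, g}.
Intersecting these: cl(A) = {c, d, g}.
∂A = cl(A) ∖ int(A) = {c, d, g} ∖ {d, g} = {c}.


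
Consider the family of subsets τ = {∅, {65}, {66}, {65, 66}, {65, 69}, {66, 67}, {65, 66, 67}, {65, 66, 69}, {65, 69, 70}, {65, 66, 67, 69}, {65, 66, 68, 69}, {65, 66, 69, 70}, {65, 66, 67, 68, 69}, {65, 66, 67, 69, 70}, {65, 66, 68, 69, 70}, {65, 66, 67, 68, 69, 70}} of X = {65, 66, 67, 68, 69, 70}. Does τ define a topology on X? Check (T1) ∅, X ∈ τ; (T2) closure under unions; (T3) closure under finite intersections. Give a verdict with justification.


τ IS a topology on X.

Axiom (T1): ∅ ∈ τ? Yes; X ∈ τ? Yes.
Axiom (T2/T3): check pairwise unions and intersections of members of τ.
All pairwise intersections and unions checked — each lies in τ. Therefore τ satisfies (T1), (T2), (T3): it IS a topology on X.


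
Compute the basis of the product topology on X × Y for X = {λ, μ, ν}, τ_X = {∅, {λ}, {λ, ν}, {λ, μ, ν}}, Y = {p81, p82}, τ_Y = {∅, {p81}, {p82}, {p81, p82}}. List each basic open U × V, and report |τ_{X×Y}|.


Basis B = {∅ × ∅, {λ} × {p81}, {λ} × {p82}, {λ} × {p81, p82}, {λ, ν} × {p81}, {λ, ν} × {p82}, {λ, μ, ν} × {p81}, {λ, μ, ν} × {p82}, {λ, ν} × {p81, p82}, {λ, μ, ν} × {p81, p82}}; |τ_{X×Y}| = 16.

Enumerate products U × V with U ∈ τ_X, V ∈ τ_Y (deduplicated):
  ∅ × ∅ = {} (∅)
  {λ} × {p81} = {(λ,p81)}
  {λ} × {p82} = {(λ,p82)}
  {λ} × {p81, p82} = {(λ,p81), (λ,p82)}
  {λ, ν} × {p81} = {(λ,p81), (ν,p81)}
  {λ, ν} × {p82} = {(λ,p82), (ν,p82)}
  {λ, μ, ν} × {p81} = {(λ,p81), (μ,p81), (ν,p81)}
  {λ, μ, ν} × {p82} = {(λ,p82), (μ,p82), (ν,p82)}
  {λ, ν} × {p81, p82} = {(λ,p81), (λ,p82), (ν,p81), (ν,p82)}
  {λ, μ, ν} × {p81, p82} = {(λ,p81), (λ,p82), (μ,p81), (μ,p82), (ν,p81), (ν,p82)}
These 10 distinct sets form the basis B.
Close under arbitrary unions to get τ_{X×Y}; counting gives |τ_{X×Y}| = 16.


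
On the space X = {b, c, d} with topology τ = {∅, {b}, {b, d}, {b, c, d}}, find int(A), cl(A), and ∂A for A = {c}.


int(A) = ∅, cl(A) = {c}, ∂A = {c}.

Closed sets in (X, τ) are complements of opens:
  closed(X, τ) = {∅, {c}, {c, d}, {b, c, d}}.
int(A) = ⋃ {U ∈ τ : U ⊆ A}. Opens contained in A: ∅.
Taking the union of these: int(A) = ∅.
cl(A) = ⋂ {C closed : A ⊆ C}. Closed sets containing A: {c}, {c, d}, {b, c, d}.
Intersecting these: cl(A) = {c}.
∂A = cl(A) ∖ int(A) = {c} ∖ ∅ = {c}.


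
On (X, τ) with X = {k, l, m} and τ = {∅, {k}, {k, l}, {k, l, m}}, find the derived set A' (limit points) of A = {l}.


A' = {m}

For each x ∈ X, list the open sets U ∈ τ with x ∈ U, then check whether U ∩ (A ∖ {x}) ≠ ∅ for every such U.
  x = k: open {k} ∋ x has {k} ∩ (A ∖ {k}) = ∅, so x is NOT a limit point.
  x = l: open {k, l} ∋ x has {k, l} ∩ (A ∖ {l}) = ∅, so x is NOT a limit point.
  x = m: opens ∋ x are {k, l, m}; each meets A ∖ {m}, so x IS a limit point.
Collecting: A' = {m}.


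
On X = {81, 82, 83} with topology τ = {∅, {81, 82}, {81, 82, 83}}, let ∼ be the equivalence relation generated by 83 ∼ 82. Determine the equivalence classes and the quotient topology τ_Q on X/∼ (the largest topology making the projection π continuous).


X/∼ = {[81], [82=83]}; |τ_Q| = 2.

Equivalence classes: [81], [82=83].
Quotient map π: X → X/∼ sends 81 ↦ [81], 82 ↦ [82=83], 83 ↦ [82=83].
For each subset V ⊆ X/∼, compute π^{-1}(V) ⊆ X and check whether π^{-1}(V) ∈ τ. V is open in τ_Q iff π^{-1}(V) ∈ τ.
  V = {}: π^{-1}(V) = ∅ ∈ τ ✓.
  V = {[81]}: π^{-1}(V) = {81} ∉ τ ✗.
  V = {[82=83]}: π^{-1}(V) = {82, 83} ∉ τ ✗.
  V = {[81], [82=83]}: π^{-1}(V) = {81, 82, 83} ∈ τ ✓.
Open sets in the quotient: τ_Q = {{}, {[81], [82=83]}} (2 elements).


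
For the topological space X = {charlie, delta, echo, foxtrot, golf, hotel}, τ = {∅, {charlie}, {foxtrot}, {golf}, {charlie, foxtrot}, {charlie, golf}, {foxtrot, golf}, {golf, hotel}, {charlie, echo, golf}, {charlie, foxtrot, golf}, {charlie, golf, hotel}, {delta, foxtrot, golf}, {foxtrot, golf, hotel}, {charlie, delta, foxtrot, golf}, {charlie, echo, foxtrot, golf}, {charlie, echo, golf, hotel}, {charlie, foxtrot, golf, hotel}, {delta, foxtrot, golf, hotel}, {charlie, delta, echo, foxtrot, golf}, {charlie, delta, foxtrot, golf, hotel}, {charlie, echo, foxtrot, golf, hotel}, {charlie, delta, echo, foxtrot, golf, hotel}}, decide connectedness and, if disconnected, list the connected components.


(X, τ) is connected.

Find clopen sets (U ∈ τ with X ∖ U ∈ τ):
  U = ∅, X ∖ U = {charlie, delta, echo, foxtrot, golf, hotel} — both open, so U is clopen.
  U = {charlie, delta, echo, foxtrot, golf, hotel}, X ∖ U = ∅ — both open, so U is clopen.
Only trivial clopens (∅ and X) exist, so (X, τ) is connected.
Compute connected components by grouping points that agree on all clopens:
  component: {charlie, delta, echo, foxtrot, golf, hotel}


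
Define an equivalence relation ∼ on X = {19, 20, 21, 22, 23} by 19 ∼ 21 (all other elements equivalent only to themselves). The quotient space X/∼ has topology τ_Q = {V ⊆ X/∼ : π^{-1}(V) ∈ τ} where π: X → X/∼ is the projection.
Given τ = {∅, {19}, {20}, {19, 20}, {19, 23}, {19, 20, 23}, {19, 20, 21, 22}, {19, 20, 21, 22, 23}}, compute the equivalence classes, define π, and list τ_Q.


X/∼ = {[19=21], [20], [22], [23]}; |τ_Q| = 4.

Equivalence classes: [19=21], [20], [22], [23].
Quotient map π: X → X/∼ sends 19 ↦ [19=21], 20 ↦ [20], 21 ↦ [19=21], 22 ↦ [22], 23 ↦ [23].
For each subset V ⊆ X/∼, compute π^{-1}(V) ⊆ X and check whether π^{-1}(V) ∈ τ. V is open in τ_Q iff π^{-1}(V) ∈ τ.
  V = {}: π^{-1}(V) = ∅ ∈ τ ✓.
  V = {[19=21]}: π^{-1}(V) = {19, 21} ∉ τ ✗.
  V = {[20]}: π^{-1}(V) = {20} ∈ τ ✓.
  V = {[19=21], [20]}: π^{-1}(V) = {19, 20, 21} ∉ τ ✗.
  V = {[22]}: π^{-1}(V) = {22} ∉ τ ✗.
  V = {[19=21], [22]}: π^{-1}(V) = {19, 21, 22} ∉ τ ✗.
  V = {[20], [22]}: π^{-1}(V) = {20, 22} ∉ τ ✗.
  V = {[19=21], [20], [22]}: π^{-1}(V) = {19, 20, 21, 22} ∈ τ ✓.
  V = {[23]}: π^{-1}(V) = {23} ∉ τ ✗.
  V = {[19=21], [23]}: π^{-1}(V) = {19, 21, 23} ∉ τ ✗.
  V = {[20], [23]}: π^{-1}(V) = {20, 23} ∉ τ ✗.
  V = {[19=21], [20], [23]}: π^{-1}(V) = {19, 20, 21, 23} ∉ τ ✗.
  V = {[22], [23]}: π^{-1}(V) = {22, 23} ∉ τ ✗.
  V = {[19=21], [22], [23]}: π^{-1}(V) = {19, 21, 22, 23} ∉ τ ✗.
  V = {[20], [22], [23]}: π^{-1}(V) = {20, 22, 23} ∉ τ ✗.
  V = {[19=21], [20], [22], [23]}: π^{-1}(V) = {19, 20, 21, 22, 23} ∈ τ ✓.
Open sets in the quotient: τ_Q = {{}, {[20]}, {[19=21], [20], [22]}, {[19=21], [20], [22], [23]}} (4 elements).


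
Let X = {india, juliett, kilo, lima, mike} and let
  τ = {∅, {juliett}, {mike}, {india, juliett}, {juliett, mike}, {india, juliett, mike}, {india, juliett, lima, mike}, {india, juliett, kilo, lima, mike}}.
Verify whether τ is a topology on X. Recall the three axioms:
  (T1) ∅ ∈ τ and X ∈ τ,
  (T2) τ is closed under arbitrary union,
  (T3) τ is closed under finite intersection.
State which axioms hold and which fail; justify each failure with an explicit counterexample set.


τ IS a topology on X.

Axiom (T1): ∅ ∈ τ? Yes; X ∈ τ? Yes.
Axiom (T2/T3): check pairwise unions and intersections of members of τ.
All pairwise intersections and unions checked — each lies in τ. Therefore τ satisfies (T1), (T2), (T3): it IS a topology on X.


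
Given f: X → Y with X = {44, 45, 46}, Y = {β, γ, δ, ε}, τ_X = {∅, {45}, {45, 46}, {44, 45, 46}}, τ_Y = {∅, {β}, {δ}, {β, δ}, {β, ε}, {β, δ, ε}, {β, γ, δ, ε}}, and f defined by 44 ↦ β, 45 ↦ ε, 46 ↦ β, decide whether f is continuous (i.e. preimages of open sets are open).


f is NOT continuous.

Compute f^{-1}(U) for each U ∈ τ_Y:
  U = ∅: f^{-1}(U) = ∅ ∈ τ_X ✓.
  U = {β}: f^{-1}(U) = {44, 46} ∉ τ_X ✗.
  U = {δ}: f^{-1}(U) = ∅ ∈ τ_X ✓.
  U = {β, δ}: f^{-1}(U) = {44, 46} ∉ τ_X ✗.
  U = {β, ε}: f^{-1}(U) = {44, 45, 46} ∈ τ_X ✓.
  U = {β, δ, ε}: f^{-1}(U) = {44, 45, 46} ∈ τ_X ✓.
  U = {β, γ, δ, ε}: f^{-1}(U) = {44, 45, 46} ∈ τ_X ✓.
Found U = {β} with f^{-1}(U) = {44, 46} not in τ_X. Therefore f is NOT continuous.


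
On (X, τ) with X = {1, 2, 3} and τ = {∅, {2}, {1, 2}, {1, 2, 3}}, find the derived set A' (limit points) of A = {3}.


A' = ∅

For each x ∈ X, list the open sets U ∈ τ with x ∈ U, then check whether U ∩ (A ∖ {x}) ≠ ∅ for every such U.
  x = 1: open {1, 2} ∋ x has {1, 2} ∩ (A ∖ {1}) = ∅, so x is NOT a limit point.
  x = 2: open {2} ∋ x has {2} ∩ (A ∖ {2}) = ∅, so x is NOT a limit point.
  x = 3: open {1, 2, 3} ∋ x has {1, 2, 3} ∩ (A ∖ {3}) = ∅, so x is NOT a limit point.
Collecting: A' = ∅.


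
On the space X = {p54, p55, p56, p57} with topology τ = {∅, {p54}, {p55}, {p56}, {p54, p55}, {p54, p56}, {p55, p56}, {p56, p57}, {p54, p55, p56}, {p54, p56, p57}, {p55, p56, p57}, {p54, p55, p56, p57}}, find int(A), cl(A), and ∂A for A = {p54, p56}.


int(A) = {p54, p56}, cl(A) = {p54, p56, p57}, ∂A = {p57}.

Closed sets in (X, τ) are complements of opens:
  closed(X, τ) = {∅, {p54}, {p55}, {p57}, {p54, p55}, {p54, p57}, {p55, p57}, {p56, p57}, {p54, p55, p57}, {p54, p56, p57}, {p55, p56, p57}, {p54, p55, p56, p57}}.
int(A) = ⋃ {U ∈ τ : U ⊆ A}. Opens contained in A: ∅, {p54}, {p56}, {p54, p56}.
Taking the union of these: int(A) = {p54, p56}.
cl(A) = ⋂ {C closed : A ⊆ C}. Closed sets containing A: {p54, p56, p57}, {p54, p55, p56, p57}.
Intersecting these: cl(A) = {p54, p56, p57}.
∂A = cl(A) ∖ int(A) = {p54, p56, p57} ∖ {p54, p56} = {p57}.


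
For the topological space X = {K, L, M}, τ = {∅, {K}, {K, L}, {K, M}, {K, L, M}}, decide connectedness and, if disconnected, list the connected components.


(X, τ) is connected.

Find clopen sets (U ∈ τ with X ∖ U ∈ τ):
  U = ∅, X ∖ U = {K, L, M} — both open, so U is clopen.
  U = {K, L, M}, X ∖ U = ∅ — both open, so U is clopen.
Only trivial clopens (∅ and X) exist, so (X, τ) is connected.
Compute connected components by grouping points that agree on all clopens:
  component: {K, L, M}


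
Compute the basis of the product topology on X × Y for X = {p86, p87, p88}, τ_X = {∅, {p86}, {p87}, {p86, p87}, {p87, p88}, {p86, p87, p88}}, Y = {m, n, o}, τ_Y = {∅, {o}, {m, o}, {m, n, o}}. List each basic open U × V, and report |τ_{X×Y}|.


Basis B = {∅ × ∅, {p86} × {o}, {p87} × {o}, {p86} × {m, o}, {p86, p87} × {o}, {p87} × {m, o}, {p87, p88} × {o}, {p86} × {m, n, o}, {p86, p87, p88} × {o}, {p87} × {m, n, o}, {p86, p87} × {m, o}, {p87, p88} × {m, o}, {p86, p87} × {m, n, o}, {p86, p87, p88} × {m, o}, {p87, p88} × {m, n, o}, {p86, p87, p88} × {m, n, o}}; |τ_{X×Y}| = 40.

Enumerate products U × V with U ∈ τ_X, V ∈ τ_Y (deduplicated):
  ∅ × ∅ = {} (∅)
  {p86} × {o} = {(p86,o)}
  {p87} × {o} = {(p87,o)}
  {p86} × {m, o} = {(p86,m), (p86,o)}
  {p86, p87} × {o} = {(p86,o), (p87,o)}
  {p87} × {m, o} = {(p87,m), (p87,o)}
  {p87, p88} × {o} = {(p87,o), (p88,o)}
  {p86} × {m, n, o} = {(p86,m), (p86,n), (p86,o)}
  {p86, p87, p88} × {o} = {(p86,o), (p87,o), (p88,o)}
  {p87} × {m, n, o} = {(p87,m), (p87,n), (p87,o)}
  {p86, p87} × {m, o} = {(p86,m), (p86,o), (p87,m), (p87,o)}
  {p87, p88} × {m, o} = {(p87,m), (p87,o), (p88,m), (p88,o)}
  {p86, p87} × {m, n, o} = {(p86,m), (p86,n), (p86,o), (p87,m), (p87,n), (p87,o)}
  {p86, p87, p88} × {m, o} = {(p86,m), (p86,o), (p87,m), (p87,o), (p88,m), (p88,o)}
  {p87, p88} × {m, n, o} = {(p87,m), (p87,n), (p87,o), (p88,m), (p88,n), (p88,o)}
  {p86, p87, p88} × {m, n, o} = {(p86,m), (p86,n), (p86,o), (p87,m), (p87,n), (p87,o), (p88,m), (p88,n), (p88,o)}
These 16 distinct sets form the basis B.
Close under arbitrary unions to get τ_{X×Y}; counting gives |τ_{X×Y}| = 40.


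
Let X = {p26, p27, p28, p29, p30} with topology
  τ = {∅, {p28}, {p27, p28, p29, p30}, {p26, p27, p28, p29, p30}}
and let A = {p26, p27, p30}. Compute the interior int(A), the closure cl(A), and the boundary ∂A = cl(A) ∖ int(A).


int(A) = ∅, cl(A) = {p26, p27, p29, p30}, ∂A = {p26, p27, p29, p30}.

Closed sets in (X, τ) are complements of opens:
  closed(X, τ) = {∅, {p26}, {p26, p27, p29, p30}, {p26, p27, p28, p29, p30}}.
int(A) = ⋃ {U ∈ τ : U ⊆ A}. Opens contained in A: ∅.
Taking the union of these: int(A) = ∅.
cl(A) = ⋂ {C closed : A ⊆ C}. Closed sets containing A: {p26, p27, p29, p30}, {p26, p27, p28, p29, p30}.
Intersecting these: cl(A) = {p26, p27, p29, p30}.
∂A = cl(A) ∖ int(A) = {p26, p27, p29, p30} ∖ ∅ = {p26, p27, p29, p30}.


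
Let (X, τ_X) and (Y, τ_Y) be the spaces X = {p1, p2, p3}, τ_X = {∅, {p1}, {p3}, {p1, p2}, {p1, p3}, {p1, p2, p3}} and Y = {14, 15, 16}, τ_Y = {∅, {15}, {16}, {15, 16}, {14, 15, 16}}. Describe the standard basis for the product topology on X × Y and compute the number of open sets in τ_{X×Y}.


Basis B = {∅ × ∅, {p1} × {15}, {p1} × {16}, {p3} × {15}, {p3} × {16}, {p1} × {15, 16}, {p1, p2} × {15}, {p1, p3} × {15}, {p1, p2} × {16}, {p1, p3} × {16}, {p3} × {15, 16}, {p1} × {14, 15, 16}, {p1, p2, p3} × {15}, {p1, p2, p3} × {16}, {p3} × {14, 15, 16}, {p1, p2} × {15, 16}, {p1, p3} × {15, 16}, {p1, p2} × {14, 15, 16}, {p1, p3} × {14, 15, 16}, {p1, p2, p3} × {15, 16}, {p1, p2, p3} × {14, 15, 16}}; |τ_{X×Y}| = 70.

Enumerate products U × V with U ∈ τ_X, V ∈ τ_Y (deduplicated):
  ∅ × ∅ = {} (∅)
  {p1} × {15} = {(p1,15)}
  {p1} × {16} = {(p1,16)}
  {p3} × {15} = {(p3,15)}
  {p3} × {16} = {(p3,16)}
  {p1} × {15, 16} = {(p1,15), (p1,16)}
  {p1, p2} × {15} = {(p1,15), (p2,15)}
  {p1, p3} × {15} = {(p1,15), (p3,15)}
  {p1, p2} × {16} = {(p1,16), (p2,16)}
  {p1, p3} × {16} = {(p1,16), (p3,16)}
  {p3} × {15, 16} = {(p3,15), (p3,16)}
  {p1} × {14, 15, 16} = {(p1,14), (p1,15), (p1,16)}
  {p1, p2, p3} × {15} = {(p1,15), (p2,15), (p3,15)}
  {p1, p2, p3} × {16} = {(p1,16), (p2,16), (p3,16)}
  {p3} × {14, 15, 16} = {(p3,14), (p3,15), (p3,16)}
  {p1, p2} × {15, 16} = {(p1,15), (p1,16), (p2,15), (p2,16)}
  {p1, p3} × {15, 16} = {(p1,15), (p1,16), (p3,15), (p3,16)}
  {p1, p2} × {14, 15, 16} = {(p1,14), (p1,15), (p1,16), (p2,14), (p2,15), (p2,16)}
  {p1, p3} × {14, 15, 16} = {(p1,14), (p1,15), (p1,16), (p3,14), (p3,15), (p3,16)}
  {p1, p2, p3} × {15, 16} = {(p1,15), (p1,16), (p2,15), (p2,16), (p3,15), (p3,16)}
  {p1, p2, p3} × {14, 15, 16} = {(p1,14), (p1,15), (p1,16), (p2,14), (p2,15), (p2,16), (p3,14), (p3,15), (p3,16)}
These 21 distinct sets form the basis B.
Close under arbitrary unions to get τ_{X×Y}; counting gives |τ_{X×Y}| = 70.


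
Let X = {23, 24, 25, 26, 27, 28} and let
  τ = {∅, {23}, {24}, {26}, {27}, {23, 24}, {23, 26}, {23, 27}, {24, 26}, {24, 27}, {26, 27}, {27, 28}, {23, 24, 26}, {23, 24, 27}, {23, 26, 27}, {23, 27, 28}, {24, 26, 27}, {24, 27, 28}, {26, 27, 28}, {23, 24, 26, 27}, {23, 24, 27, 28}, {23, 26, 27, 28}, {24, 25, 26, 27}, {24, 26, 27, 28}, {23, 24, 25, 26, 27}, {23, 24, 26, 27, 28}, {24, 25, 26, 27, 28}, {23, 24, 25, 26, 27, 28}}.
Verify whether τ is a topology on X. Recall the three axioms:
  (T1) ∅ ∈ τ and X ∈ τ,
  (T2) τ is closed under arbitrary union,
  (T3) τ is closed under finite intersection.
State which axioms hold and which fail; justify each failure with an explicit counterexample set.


τ IS a topology on X.

Axiom (T1): ∅ ∈ τ? Yes; X ∈ τ? Yes.
Axiom (T2/T3): check pairwise unions and intersections of members of τ.
All pairwise intersections and unions checked — each lies in τ. Therefore τ satisfies (T1), (T2), (T3): it IS a topology on X.


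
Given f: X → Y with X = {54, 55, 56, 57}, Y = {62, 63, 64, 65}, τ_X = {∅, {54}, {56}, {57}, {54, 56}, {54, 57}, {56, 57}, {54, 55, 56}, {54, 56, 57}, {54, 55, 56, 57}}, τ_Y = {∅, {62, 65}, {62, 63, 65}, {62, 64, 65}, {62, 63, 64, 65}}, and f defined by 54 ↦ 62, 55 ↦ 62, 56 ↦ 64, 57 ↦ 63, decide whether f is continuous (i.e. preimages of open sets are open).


f is NOT continuous.

Compute f^{-1}(U) for each U ∈ τ_Y:
  U = ∅: f^{-1}(U) = ∅ ∈ τ_X ✓.
  U = {62, 65}: f^{-1}(U) = {54, 55} ∉ τ_X ✗.
  U = {62, 63, 65}: f^{-1}(U) = {54, 55, 57} ∉ τ_X ✗.
  U = {62, 64, 65}: f^{-1}(U) = {54, 55, 56} ∈ τ_X ✓.
  U = {62, 63, 64, 65}: f^{-1}(U) = {54, 55, 56, 57} ∈ τ_X ✓.
Found U = {62, 65} with f^{-1}(U) = {54, 55} not in τ_X. Therefore f is NOT continuous.


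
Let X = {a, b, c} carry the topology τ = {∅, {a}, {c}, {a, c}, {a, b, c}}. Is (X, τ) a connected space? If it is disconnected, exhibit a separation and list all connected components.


(X, τ) is connected.

Find clopen sets (U ∈ τ with X ∖ U ∈ τ):
  U = ∅, X ∖ U = {a, b, c} — both open, so U is clopen.
  U = {a, b, c}, X ∖ U = ∅ — both open, so U is clopen.
Only trivial clopens (∅ and X) exist, so (X, τ) is connected.
Compute connected components by grouping points that agree on all clopens:
  component: {a, b, c}


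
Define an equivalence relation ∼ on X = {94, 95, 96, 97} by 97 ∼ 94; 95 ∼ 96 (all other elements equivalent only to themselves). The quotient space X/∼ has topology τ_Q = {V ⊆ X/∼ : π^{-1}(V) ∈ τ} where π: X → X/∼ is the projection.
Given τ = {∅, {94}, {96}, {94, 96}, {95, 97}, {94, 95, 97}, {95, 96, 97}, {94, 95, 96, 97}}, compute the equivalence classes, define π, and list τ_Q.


X/∼ = {[94=97], [95=96]}; |τ_Q| = 2.

Equivalence classes: [94=97], [95=96].
Quotient map π: X → X/∼ sends 94 ↦ [94=97], 95 ↦ [95=96], 96 ↦ [95=96], 97 ↦ [94=97].
For each subset V ⊆ X/∼, compute π^{-1}(V) ⊆ X and check whether π^{-1}(V) ∈ τ. V is open in τ_Q iff π^{-1}(V) ∈ τ.
  V = {}: π^{-1}(V) = ∅ ∈ τ ✓.
  V = {[94=97]}: π^{-1}(V) = {94, 97} ∉ τ ✗.
  V = {[95=96]}: π^{-1}(V) = {95, 96} ∉ τ ✗.
  V = {[94=97], [95=96]}: π^{-1}(V) = {94, 95, 96, 97} ∈ τ ✓.
Open sets in the quotient: τ_Q = {{}, {[94=97], [95=96]}} (2 elements).


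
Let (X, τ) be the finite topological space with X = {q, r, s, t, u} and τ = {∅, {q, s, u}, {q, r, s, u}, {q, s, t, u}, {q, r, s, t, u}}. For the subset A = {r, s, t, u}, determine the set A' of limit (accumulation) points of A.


A' = {q, r, s, t, u}

For each x ∈ X, list the open sets U ∈ τ with x ∈ U, then check whether U ∩ (A ∖ {x}) ≠ ∅ for every such U.
  x = q: opens ∋ x are {q, s, u}, {q, r, s, u}, {q, s, t, u}, {q, r, s, t, u}; each meets A ∖ {q}, so x IS a limit point.
  x = r: opens ∋ x are {q, r, s, u}, {q, r, s, t, u}; each meets A ∖ {r}, so x IS a limit point.
  x = s: opens ∋ x are {q, s, u}, {q, r, s, u}, {q, s, t, u}, {q, r, s, t, u}; each meets A ∖ {s}, so x IS a limit point.
  x = t: opens ∋ x are {q, s, t, u}, {q, r, s, t, u}; each meets A ∖ {t}, so x IS a limit point.
  x = u: opens ∋ x are {q, s, u}, {q, r, s, u}, {q, s, t, u}, {q, r, s, t, u}; each meets A ∖ {u}, so x IS a limit point.
Collecting: A' = {q, r, s, t, u}.
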